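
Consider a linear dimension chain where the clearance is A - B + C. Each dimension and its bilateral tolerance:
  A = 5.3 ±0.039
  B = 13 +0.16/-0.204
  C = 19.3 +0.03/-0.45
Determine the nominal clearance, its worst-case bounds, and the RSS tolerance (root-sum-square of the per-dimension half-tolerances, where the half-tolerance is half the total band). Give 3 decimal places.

Stack each dimension's contribution:
  +A: nom +5.300 → Σnom=5.300; wc +0.039/-0.039 → slack +0.039/-0.039; half-tol=0.039, Σhalf²=0.001521
  -B: nom -13.000 → Σnom=-7.700; wc +0.204/-0.160 → slack +0.243/-0.199; half-tol=0.182, Σhalf²=0.034645
  +C: nom +19.300 → Σnom=11.600; wc +0.030/-0.450 → slack +0.273/-0.649; half-tol=0.240, Σhalf²=0.092245
Nominal = 11.600. Worst-case = [11.600 - 0.649, 11.600 + 0.273] = [10.951, 11.873]. RSS = √0.092245 = 0.304.

nominal=11.600 wc=[10.951,11.873] rss=0.304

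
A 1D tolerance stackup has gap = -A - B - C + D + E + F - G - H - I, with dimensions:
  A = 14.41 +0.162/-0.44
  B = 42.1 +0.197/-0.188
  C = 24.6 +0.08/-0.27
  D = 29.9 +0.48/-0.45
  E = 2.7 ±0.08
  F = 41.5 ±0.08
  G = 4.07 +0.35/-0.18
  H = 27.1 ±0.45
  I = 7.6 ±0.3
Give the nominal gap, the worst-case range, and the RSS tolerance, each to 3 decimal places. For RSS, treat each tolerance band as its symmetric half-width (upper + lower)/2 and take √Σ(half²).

nominal=-45.780 wc=[-47.929,-43.312] rss=0.866

Stack each dimension's contribution:
  -A: nom -14.410 → Σnom=-14.410; wc +0.440/-0.162 → slack +0.440/-0.162; half-tol=0.301, Σhalf²=0.090601
  -B: nom -42.100 → Σnom=-56.510; wc +0.188/-0.197 → slack +0.628/-0.359; half-tol=0.193, Σhalf²=0.127657
  -C: nom -24.600 → Σnom=-81.110; wc +0.270/-0.080 → slack +0.898/-0.439; half-tol=0.175, Σhalf²=0.158282
  +D: nom +29.900 → Σnom=-51.210; wc +0.480/-0.450 → slack +1.378/-0.889; half-tol=0.465, Σhalf²=0.374507
  +E: nom +2.700 → Σnom=-48.510; wc +0.080/-0.080 → slack +1.458/-0.969; half-tol=0.080, Σhalf²=0.380907
  +F: nom +41.500 → Σnom=-7.010; wc +0.080/-0.080 → slack +1.538/-1.049; half-tol=0.080, Σhalf²=0.387307
  -G: nom -4.070 → Σnom=-11.080; wc +0.180/-0.350 → slack +1.718/-1.399; half-tol=0.265, Σhalf²=0.457532
  -H: nom -27.100 → Σnom=-38.180; wc +0.450/-0.450 → slack +2.168/-1.849; half-tol=0.450, Σhalf²=0.660032
  -I: nom -7.600 → Σnom=-45.780; wc +0.300/-0.300 → slack +2.468/-2.149; half-tol=0.300, Σhalf²=0.750032
Nominal = -45.780. Worst-case = [-45.780 - 2.149, -45.780 + 2.468] = [-47.929, -43.312]. RSS = √0.750032 = 0.866.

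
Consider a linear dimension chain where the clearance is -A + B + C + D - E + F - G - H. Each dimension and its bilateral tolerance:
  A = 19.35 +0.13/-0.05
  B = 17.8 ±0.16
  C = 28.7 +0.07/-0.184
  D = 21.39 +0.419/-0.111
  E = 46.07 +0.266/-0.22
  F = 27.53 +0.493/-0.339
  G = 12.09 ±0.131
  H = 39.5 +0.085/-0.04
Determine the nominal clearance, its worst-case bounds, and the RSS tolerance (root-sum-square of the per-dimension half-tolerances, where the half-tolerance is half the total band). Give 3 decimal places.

nominal=-21.590 wc=[-22.996,-20.007] rss=0.611

Stack each dimension's contribution:
  -A: nom -19.350 → Σnom=-19.350; wc +0.050/-0.130 → slack +0.050/-0.130; half-tol=0.090, Σhalf²=0.008100
  +B: nom +17.800 → Σnom=-1.550; wc +0.160/-0.160 → slack +0.210/-0.290; half-tol=0.160, Σhalf²=0.033700
  +C: nom +28.700 → Σnom=27.150; wc +0.070/-0.184 → slack +0.280/-0.474; half-tol=0.127, Σhalf²=0.049829
  +D: nom +21.390 → Σnom=48.540; wc +0.419/-0.111 → slack +0.699/-0.585; half-tol=0.265, Σhalf²=0.120054
  -E: nom -46.070 → Σnom=2.470; wc +0.220/-0.266 → slack +0.919/-0.851; half-tol=0.243, Σhalf²=0.179103
  +F: nom +27.530 → Σnom=30.000; wc +0.493/-0.339 → slack +1.412/-1.190; half-tol=0.416, Σhalf²=0.352159
  -G: nom -12.090 → Σnom=17.910; wc +0.131/-0.131 → slack +1.543/-1.321; half-tol=0.131, Σhalf²=0.369320
  -H: nom -39.500 → Σnom=-21.590; wc +0.040/-0.085 → slack +1.583/-1.406; half-tol=0.062, Σhalf²=0.373226
Nominal = -21.590. Worst-case = [-21.590 - 1.406, -21.590 + 1.583] = [-22.996, -20.007]. RSS = √0.373226 = 0.611.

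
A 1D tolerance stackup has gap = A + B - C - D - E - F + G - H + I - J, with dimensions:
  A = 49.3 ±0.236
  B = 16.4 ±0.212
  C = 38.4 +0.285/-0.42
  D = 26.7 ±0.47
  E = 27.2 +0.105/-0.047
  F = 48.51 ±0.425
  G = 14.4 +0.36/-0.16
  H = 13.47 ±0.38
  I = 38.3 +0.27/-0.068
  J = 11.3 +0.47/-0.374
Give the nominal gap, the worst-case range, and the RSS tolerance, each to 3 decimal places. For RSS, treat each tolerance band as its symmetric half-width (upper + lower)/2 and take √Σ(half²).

Stack each dimension's contribution:
  +A: nom +49.300 → Σnom=49.300; wc +0.236/-0.236 → slack +0.236/-0.236; half-tol=0.236, Σhalf²=0.055696
  +B: nom +16.400 → Σnom=65.700; wc +0.212/-0.212 → slack +0.448/-0.448; half-tol=0.212, Σhalf²=0.100640
  -C: nom -38.400 → Σnom=27.300; wc +0.420/-0.285 → slack +0.868/-0.733; half-tol=0.352, Σhalf²=0.224896
  -D: nom -26.700 → Σnom=0.600; wc +0.470/-0.470 → slack +1.338/-1.203; half-tol=0.470, Σhalf²=0.445796
  -E: nom -27.200 → Σnom=-26.600; wc +0.047/-0.105 → slack +1.385/-1.308; half-tol=0.076, Σhalf²=0.451572
  -F: nom -48.510 → Σnom=-75.110; wc +0.425/-0.425 → slack +1.810/-1.733; half-tol=0.425, Σhalf²=0.632197
  +G: nom +14.400 → Σnom=-60.710; wc +0.360/-0.160 → slack +2.170/-1.893; half-tol=0.260, Σhalf²=0.699797
  -H: nom -13.470 → Σnom=-74.180; wc +0.380/-0.380 → slack +2.550/-2.273; half-tol=0.380, Σhalf²=0.844197
  +I: nom +38.300 → Σnom=-35.880; wc +0.270/-0.068 → slack +2.820/-2.341; half-tol=0.169, Σhalf²=0.872758
  -J: nom -11.300 → Σnom=-47.180; wc +0.374/-0.470 → slack +3.194/-2.811; half-tol=0.422, Σhalf²=1.050842
Nominal = -47.180. Worst-case = [-47.180 - 2.811, -47.180 + 3.194] = [-49.991, -43.986]. RSS = √1.050842 = 1.025.

nominal=-47.180 wc=[-49.991,-43.986] rss=1.025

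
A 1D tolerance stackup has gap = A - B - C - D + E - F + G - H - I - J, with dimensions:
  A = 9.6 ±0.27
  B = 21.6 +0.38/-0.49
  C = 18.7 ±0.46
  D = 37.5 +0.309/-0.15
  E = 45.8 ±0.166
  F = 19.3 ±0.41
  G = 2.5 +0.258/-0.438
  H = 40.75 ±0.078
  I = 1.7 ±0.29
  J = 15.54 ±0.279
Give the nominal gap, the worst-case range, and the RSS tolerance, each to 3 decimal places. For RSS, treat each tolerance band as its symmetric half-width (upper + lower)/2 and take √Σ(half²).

Stack each dimension's contribution:
  +A: nom +9.600 → Σnom=9.600; wc +0.270/-0.270 → slack +0.270/-0.270; half-tol=0.270, Σhalf²=0.072900
  -B: nom -21.600 → Σnom=-12.000; wc +0.490/-0.380 → slack +0.760/-0.650; half-tol=0.435, Σhalf²=0.262125
  -C: nom -18.700 → Σnom=-30.700; wc +0.460/-0.460 → slack +1.220/-1.110; half-tol=0.460, Σhalf²=0.473725
  -D: nom -37.500 → Σnom=-68.200; wc +0.150/-0.309 → slack +1.370/-1.419; half-tol=0.229, Σhalf²=0.526395
  +E: nom +45.800 → Σnom=-22.400; wc +0.166/-0.166 → slack +1.536/-1.585; half-tol=0.166, Σhalf²=0.553951
  -F: nom -19.300 → Σnom=-41.700; wc +0.410/-0.410 → slack +1.946/-1.995; half-tol=0.410, Σhalf²=0.722051
  +G: nom +2.500 → Σnom=-39.200; wc +0.258/-0.438 → slack +2.204/-2.433; half-tol=0.348, Σhalf²=0.843155
  -H: nom -40.750 → Σnom=-79.950; wc +0.078/-0.078 → slack +2.282/-2.511; half-tol=0.078, Σhalf²=0.849239
  -I: nom -1.700 → Σnom=-81.650; wc +0.290/-0.290 → slack +2.572/-2.801; half-tol=0.290, Σhalf²=0.933339
  -J: nom -15.540 → Σnom=-97.190; wc +0.279/-0.279 → slack +2.851/-3.080; half-tol=0.279, Σhalf²=1.011180
Nominal = -97.190. Worst-case = [-97.190 - 3.080, -97.190 + 2.851] = [-100.270, -94.339]. RSS = √1.011180 = 1.006.

nominal=-97.190 wc=[-100.270,-94.339] rss=1.006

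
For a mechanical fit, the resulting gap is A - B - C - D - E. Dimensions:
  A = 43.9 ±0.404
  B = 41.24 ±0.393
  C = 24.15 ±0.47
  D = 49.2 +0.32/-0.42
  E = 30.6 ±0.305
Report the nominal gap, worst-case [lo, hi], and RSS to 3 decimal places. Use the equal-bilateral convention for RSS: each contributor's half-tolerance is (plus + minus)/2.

Stack each dimension's contribution:
  +A: nom +43.900 → Σnom=43.900; wc +0.404/-0.404 → slack +0.404/-0.404; half-tol=0.404, Σhalf²=0.163216
  -B: nom -41.240 → Σnom=2.660; wc +0.393/-0.393 → slack +0.797/-0.797; half-tol=0.393, Σhalf²=0.317665
  -C: nom -24.150 → Σnom=-21.490; wc +0.470/-0.470 → slack +1.267/-1.267; half-tol=0.470, Σhalf²=0.538565
  -D: nom -49.200 → Σnom=-70.690; wc +0.420/-0.320 → slack +1.687/-1.587; half-tol=0.370, Σhalf²=0.675465
  -E: nom -30.600 → Σnom=-101.290; wc +0.305/-0.305 → slack +1.992/-1.892; half-tol=0.305, Σhalf²=0.768490
Nominal = -101.290. Worst-case = [-101.290 - 1.892, -101.290 + 1.992] = [-103.182, -99.298]. RSS = √0.768490 = 0.877.

nominal=-101.290 wc=[-103.182,-99.298] rss=0.877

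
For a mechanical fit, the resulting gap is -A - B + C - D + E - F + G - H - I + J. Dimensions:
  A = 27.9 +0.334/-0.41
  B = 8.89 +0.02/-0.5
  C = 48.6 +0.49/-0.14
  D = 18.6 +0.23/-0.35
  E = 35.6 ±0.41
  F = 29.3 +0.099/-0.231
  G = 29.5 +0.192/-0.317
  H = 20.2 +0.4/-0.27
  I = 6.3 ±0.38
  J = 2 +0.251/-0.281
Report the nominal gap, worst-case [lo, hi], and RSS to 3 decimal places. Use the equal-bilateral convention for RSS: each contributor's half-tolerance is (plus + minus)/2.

nominal=4.510 wc=[1.899,7.994] rss=0.988

Stack each dimension's contribution:
  -A: nom -27.900 → Σnom=-27.900; wc +0.410/-0.334 → slack +0.410/-0.334; half-tol=0.372, Σhalf²=0.138384
  -B: nom -8.890 → Σnom=-36.790; wc +0.500/-0.020 → slack +0.910/-0.354; half-tol=0.260, Σhalf²=0.205984
  +C: nom +48.600 → Σnom=11.810; wc +0.490/-0.140 → slack +1.400/-0.494; half-tol=0.315, Σhalf²=0.305209
  -D: nom -18.600 → Σnom=-6.790; wc +0.350/-0.230 → slack +1.750/-0.724; half-tol=0.290, Σhalf²=0.389309
  +E: nom +35.600 → Σnom=28.810; wc +0.410/-0.410 → slack +2.160/-1.134; half-tol=0.410, Σhalf²=0.557409
  -F: nom -29.300 → Σnom=-0.490; wc +0.231/-0.099 → slack +2.391/-1.233; half-tol=0.165, Σhalf²=0.584634
  +G: nom +29.500 → Σnom=29.010; wc +0.192/-0.317 → slack +2.583/-1.550; half-tol=0.255, Σhalf²=0.649404
  -H: nom -20.200 → Σnom=8.810; wc +0.270/-0.400 → slack +2.853/-1.950; half-tol=0.335, Σhalf²=0.761629
  -I: nom -6.300 → Σnom=2.510; wc +0.380/-0.380 → slack +3.233/-2.330; half-tol=0.380, Σhalf²=0.906029
  +J: nom +2.000 → Σnom=4.510; wc +0.251/-0.281 → slack +3.484/-2.611; half-tol=0.266, Σhalf²=0.976785
Nominal = 4.510. Worst-case = [4.510 - 2.611, 4.510 + 3.484] = [1.899, 7.994]. RSS = √0.976785 = 0.988.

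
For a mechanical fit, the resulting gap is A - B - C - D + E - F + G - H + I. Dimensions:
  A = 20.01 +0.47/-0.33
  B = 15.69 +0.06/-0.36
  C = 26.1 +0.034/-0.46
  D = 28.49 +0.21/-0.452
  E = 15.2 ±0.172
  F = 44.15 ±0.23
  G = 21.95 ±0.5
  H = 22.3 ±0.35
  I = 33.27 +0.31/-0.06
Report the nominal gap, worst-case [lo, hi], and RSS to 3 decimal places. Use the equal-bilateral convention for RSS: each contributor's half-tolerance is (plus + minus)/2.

nominal=-46.300 wc=[-48.246,-42.996] rss=0.929

Stack each dimension's contribution:
  +A: nom +20.010 → Σnom=20.010; wc +0.470/-0.330 → slack +0.470/-0.330; half-tol=0.400, Σhalf²=0.160000
  -B: nom -15.690 → Σnom=4.320; wc +0.360/-0.060 → slack +0.830/-0.390; half-tol=0.210, Σhalf²=0.204100
  -C: nom -26.100 → Σnom=-21.780; wc +0.460/-0.034 → slack +1.290/-0.424; half-tol=0.247, Σhalf²=0.265109
  -D: nom -28.490 → Σnom=-50.270; wc +0.452/-0.210 → slack +1.742/-0.634; half-tol=0.331, Σhalf²=0.374670
  +E: nom +15.200 → Σnom=-35.070; wc +0.172/-0.172 → slack +1.914/-0.806; half-tol=0.172, Σhalf²=0.404254
  -F: nom -44.150 → Σnom=-79.220; wc +0.230/-0.230 → slack +2.144/-1.036; half-tol=0.230, Σhalf²=0.457154
  +G: nom +21.950 → Σnom=-57.270; wc +0.500/-0.500 → slack +2.644/-1.536; half-tol=0.500, Σhalf²=0.707154
  -H: nom -22.300 → Σnom=-79.570; wc +0.350/-0.350 → slack +2.994/-1.886; half-tol=0.350, Σhalf²=0.829654
  +I: nom +33.270 → Σnom=-46.300; wc +0.310/-0.060 → slack +3.304/-1.946; half-tol=0.185, Σhalf²=0.863879
Nominal = -46.300. Worst-case = [-46.300 - 1.946, -46.300 + 3.304] = [-48.246, -42.996]. RSS = √0.863879 = 0.929.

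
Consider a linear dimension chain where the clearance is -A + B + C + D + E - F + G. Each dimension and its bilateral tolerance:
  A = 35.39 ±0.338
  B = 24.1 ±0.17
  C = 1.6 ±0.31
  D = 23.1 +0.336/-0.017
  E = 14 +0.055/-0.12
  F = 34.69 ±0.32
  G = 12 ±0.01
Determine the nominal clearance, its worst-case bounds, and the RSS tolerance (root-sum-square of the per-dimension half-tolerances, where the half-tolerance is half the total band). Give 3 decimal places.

Stack each dimension's contribution:
  -A: nom -35.390 → Σnom=-35.390; wc +0.338/-0.338 → slack +0.338/-0.338; half-tol=0.338, Σhalf²=0.114244
  +B: nom +24.100 → Σnom=-11.290; wc +0.170/-0.170 → slack +0.508/-0.508; half-tol=0.170, Σhalf²=0.143144
  +C: nom +1.600 → Σnom=-9.690; wc +0.310/-0.310 → slack +0.818/-0.818; half-tol=0.310, Σhalf²=0.239244
  +D: nom +23.100 → Σnom=13.410; wc +0.336/-0.017 → slack +1.154/-0.835; half-tol=0.177, Σhalf²=0.270396
  +E: nom +14.000 → Σnom=27.410; wc +0.055/-0.120 → slack +1.209/-0.955; half-tol=0.087, Σhalf²=0.278052
  -F: nom -34.690 → Σnom=-7.280; wc +0.320/-0.320 → slack +1.529/-1.275; half-tol=0.320, Σhalf²=0.380452
  +G: nom +12.000 → Σnom=4.720; wc +0.010/-0.010 → slack +1.539/-1.285; half-tol=0.010, Σhalf²=0.380552
Nominal = 4.720. Worst-case = [4.720 - 1.285, 4.720 + 1.539] = [3.435, 6.259]. RSS = √0.380552 = 0.617.

nominal=4.720 wc=[3.435,6.259] rss=0.617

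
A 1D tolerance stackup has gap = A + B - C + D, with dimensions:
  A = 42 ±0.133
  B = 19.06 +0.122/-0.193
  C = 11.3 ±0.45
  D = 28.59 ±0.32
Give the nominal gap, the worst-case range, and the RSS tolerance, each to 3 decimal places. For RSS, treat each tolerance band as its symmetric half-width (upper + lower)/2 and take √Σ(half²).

nominal=78.350 wc=[77.254,79.375] rss=0.589

Stack each dimension's contribution:
  +A: nom +42.000 → Σnom=42.000; wc +0.133/-0.133 → slack +0.133/-0.133; half-tol=0.133, Σhalf²=0.017689
  +B: nom +19.060 → Σnom=61.060; wc +0.122/-0.193 → slack +0.255/-0.326; half-tol=0.158, Σhalf²=0.042495
  -C: nom -11.300 → Σnom=49.760; wc +0.450/-0.450 → slack +0.705/-0.776; half-tol=0.450, Σhalf²=0.244995
  +D: nom +28.590 → Σnom=78.350; wc +0.320/-0.320 → slack +1.025/-1.096; half-tol=0.320, Σhalf²=0.347395
Nominal = 78.350. Worst-case = [78.350 - 1.096, 78.350 + 1.025] = [77.254, 79.375]. RSS = √0.347395 = 0.589.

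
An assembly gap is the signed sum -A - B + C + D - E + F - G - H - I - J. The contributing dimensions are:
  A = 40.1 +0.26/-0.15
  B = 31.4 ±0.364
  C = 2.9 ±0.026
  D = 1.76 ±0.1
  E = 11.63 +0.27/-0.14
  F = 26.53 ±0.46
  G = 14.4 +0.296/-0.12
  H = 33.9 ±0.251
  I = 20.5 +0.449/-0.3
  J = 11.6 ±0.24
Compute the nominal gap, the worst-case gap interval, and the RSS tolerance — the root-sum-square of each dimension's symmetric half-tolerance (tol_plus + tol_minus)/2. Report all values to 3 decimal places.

Stack each dimension's contribution:
  -A: nom -40.100 → Σnom=-40.100; wc +0.150/-0.260 → slack +0.150/-0.260; half-tol=0.205, Σhalf²=0.042025
  -B: nom -31.400 → Σnom=-71.500; wc +0.364/-0.364 → slack +0.514/-0.624; half-tol=0.364, Σhalf²=0.174521
  +C: nom +2.900 → Σnom=-68.600; wc +0.026/-0.026 → slack +0.540/-0.650; half-tol=0.026, Σhalf²=0.175197
  +D: nom +1.760 → Σnom=-66.840; wc +0.100/-0.100 → slack +0.640/-0.750; half-tol=0.100, Σhalf²=0.185197
  -E: nom -11.630 → Σnom=-78.470; wc +0.140/-0.270 → slack +0.780/-1.020; half-tol=0.205, Σhalf²=0.227222
  +F: nom +26.530 → Σnom=-51.940; wc +0.460/-0.460 → slack +1.240/-1.480; half-tol=0.460, Σhalf²=0.438822
  -G: nom -14.400 → Σnom=-66.340; wc +0.120/-0.296 → slack +1.360/-1.776; half-tol=0.208, Σhalf²=0.482086
  -H: nom -33.900 → Σnom=-100.240; wc +0.251/-0.251 → slack +1.611/-2.027; half-tol=0.251, Σhalf²=0.545087
  -I: nom -20.500 → Σnom=-120.740; wc +0.300/-0.449 → slack +1.911/-2.476; half-tol=0.374, Σhalf²=0.685337
  -J: nom -11.600 → Σnom=-132.340; wc +0.240/-0.240 → slack +2.151/-2.716; half-tol=0.240, Σhalf²=0.742937
Nominal = -132.340. Worst-case = [-132.340 - 2.716, -132.340 + 2.151] = [-135.056, -130.189]. RSS = √0.742937 = 0.862.

nominal=-132.340 wc=[-135.056,-130.189] rss=0.862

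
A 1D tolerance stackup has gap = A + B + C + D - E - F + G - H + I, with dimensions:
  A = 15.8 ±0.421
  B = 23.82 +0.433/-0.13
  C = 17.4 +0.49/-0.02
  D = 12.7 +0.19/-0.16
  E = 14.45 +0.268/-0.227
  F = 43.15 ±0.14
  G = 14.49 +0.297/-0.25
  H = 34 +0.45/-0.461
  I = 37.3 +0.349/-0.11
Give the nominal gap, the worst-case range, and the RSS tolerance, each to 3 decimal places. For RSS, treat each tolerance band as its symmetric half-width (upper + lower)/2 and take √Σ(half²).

nominal=29.910 wc=[27.961,32.918] rss=0.876

Stack each dimension's contribution:
  +A: nom +15.800 → Σnom=15.800; wc +0.421/-0.421 → slack +0.421/-0.421; half-tol=0.421, Σhalf²=0.177241
  +B: nom +23.820 → Σnom=39.620; wc +0.433/-0.130 → slack +0.854/-0.551; half-tol=0.281, Σhalf²=0.256483
  +C: nom +17.400 → Σnom=57.020; wc +0.490/-0.020 → slack +1.344/-0.571; half-tol=0.255, Σhalf²=0.321508
  +D: nom +12.700 → Σnom=69.720; wc +0.190/-0.160 → slack +1.534/-0.731; half-tol=0.175, Σhalf²=0.352133
  -E: nom -14.450 → Σnom=55.270; wc +0.227/-0.268 → slack +1.761/-0.999; half-tol=0.247, Σhalf²=0.413389
  -F: nom -43.150 → Σnom=12.120; wc +0.140/-0.140 → slack +1.901/-1.139; half-tol=0.140, Σhalf²=0.432989
  +G: nom +14.490 → Σnom=26.610; wc +0.297/-0.250 → slack +2.198/-1.389; half-tol=0.273, Σhalf²=0.507792
  -H: nom -34.000 → Σnom=-7.390; wc +0.461/-0.450 → slack +2.659/-1.839; half-tol=0.456, Σhalf²=0.715272
  +I: nom +37.300 → Σnom=29.910; wc +0.349/-0.110 → slack +3.008/-1.949; half-tol=0.229, Σhalf²=0.767942
Nominal = 29.910. Worst-case = [29.910 - 1.949, 29.910 + 3.008] = [27.961, 32.918]. RSS = √0.767942 = 0.876.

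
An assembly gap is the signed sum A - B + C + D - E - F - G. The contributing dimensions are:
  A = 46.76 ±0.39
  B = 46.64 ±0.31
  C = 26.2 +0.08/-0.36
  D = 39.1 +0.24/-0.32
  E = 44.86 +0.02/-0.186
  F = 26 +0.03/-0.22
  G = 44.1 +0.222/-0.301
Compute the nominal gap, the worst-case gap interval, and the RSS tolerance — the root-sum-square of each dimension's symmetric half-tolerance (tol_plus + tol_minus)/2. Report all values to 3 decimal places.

Stack each dimension's contribution:
  +A: nom +46.760 → Σnom=46.760; wc +0.390/-0.390 → slack +0.390/-0.390; half-tol=0.390, Σhalf²=0.152100
  -B: nom -46.640 → Σnom=0.120; wc +0.310/-0.310 → slack +0.700/-0.700; half-tol=0.310, Σhalf²=0.248200
  +C: nom +26.200 → Σnom=26.320; wc +0.080/-0.360 → slack +0.780/-1.060; half-tol=0.220, Σhalf²=0.296600
  +D: nom +39.100 → Σnom=65.420; wc +0.240/-0.320 → slack +1.020/-1.380; half-tol=0.280, Σhalf²=0.375000
  -E: nom -44.860 → Σnom=20.560; wc +0.186/-0.020 → slack +1.206/-1.400; half-tol=0.103, Σhalf²=0.385609
  -F: nom -26.000 → Σnom=-5.440; wc +0.220/-0.030 → slack +1.426/-1.430; half-tol=0.125, Σhalf²=0.401234
  -G: nom -44.100 → Σnom=-49.540; wc +0.301/-0.222 → slack +1.727/-1.652; half-tol=0.262, Σhalf²=0.469616
Nominal = -49.540. Worst-case = [-49.540 - 1.652, -49.540 + 1.727] = [-51.192, -47.813]. RSS = √0.469616 = 0.685.

nominal=-49.540 wc=[-51.192,-47.813] rss=0.685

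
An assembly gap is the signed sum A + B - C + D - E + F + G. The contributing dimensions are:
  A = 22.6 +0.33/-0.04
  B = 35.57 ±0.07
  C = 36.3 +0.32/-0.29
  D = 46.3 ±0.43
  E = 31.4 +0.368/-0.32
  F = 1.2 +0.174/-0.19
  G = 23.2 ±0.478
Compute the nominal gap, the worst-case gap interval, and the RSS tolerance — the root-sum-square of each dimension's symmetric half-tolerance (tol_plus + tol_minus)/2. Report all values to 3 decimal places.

Stack each dimension's contribution:
  +A: nom +22.600 → Σnom=22.600; wc +0.330/-0.040 → slack +0.330/-0.040; half-tol=0.185, Σhalf²=0.034225
  +B: nom +35.570 → Σnom=58.170; wc +0.070/-0.070 → slack +0.400/-0.110; half-tol=0.070, Σhalf²=0.039125
  -C: nom -36.300 → Σnom=21.870; wc +0.290/-0.320 → slack +0.690/-0.430; half-tol=0.305, Σhalf²=0.132150
  +D: nom +46.300 → Σnom=68.170; wc +0.430/-0.430 → slack +1.120/-0.860; half-tol=0.430, Σhalf²=0.317050
  -E: nom -31.400 → Σnom=36.770; wc +0.320/-0.368 → slack +1.440/-1.228; half-tol=0.344, Σhalf²=0.435386
  +F: nom +1.200 → Σnom=37.970; wc +0.174/-0.190 → slack +1.614/-1.418; half-tol=0.182, Σhalf²=0.468510
  +G: nom +23.200 → Σnom=61.170; wc +0.478/-0.478 → slack +2.092/-1.896; half-tol=0.478, Σhalf²=0.696994
Nominal = 61.170. Worst-case = [61.170 - 1.896, 61.170 + 2.092] = [59.274, 63.262]. RSS = √0.696994 = 0.835.

nominal=61.170 wc=[59.274,63.262] rss=0.835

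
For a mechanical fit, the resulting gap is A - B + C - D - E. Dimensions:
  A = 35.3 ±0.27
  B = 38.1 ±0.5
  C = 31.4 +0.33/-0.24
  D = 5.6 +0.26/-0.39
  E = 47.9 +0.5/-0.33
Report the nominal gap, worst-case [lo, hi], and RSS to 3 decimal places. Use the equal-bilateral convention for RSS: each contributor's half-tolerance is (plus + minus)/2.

Stack each dimension's contribution:
  +A: nom +35.300 → Σnom=35.300; wc +0.270/-0.270 → slack +0.270/-0.270; half-tol=0.270, Σhalf²=0.072900
  -B: nom -38.100 → Σnom=-2.800; wc +0.500/-0.500 → slack +0.770/-0.770; half-tol=0.500, Σhalf²=0.322900
  +C: nom +31.400 → Σnom=28.600; wc +0.330/-0.240 → slack +1.100/-1.010; half-tol=0.285, Σhalf²=0.404125
  -D: nom -5.600 → Σnom=23.000; wc +0.390/-0.260 → slack +1.490/-1.270; half-tol=0.325, Σhalf²=0.509750
  -E: nom -47.900 → Σnom=-24.900; wc +0.330/-0.500 → slack +1.820/-1.770; half-tol=0.415, Σhalf²=0.681975
Nominal = -24.900. Worst-case = [-24.900 - 1.770, -24.900 + 1.820] = [-26.670, -23.080]. RSS = √0.681975 = 0.826.

nominal=-24.900 wc=[-26.670,-23.080] rss=0.826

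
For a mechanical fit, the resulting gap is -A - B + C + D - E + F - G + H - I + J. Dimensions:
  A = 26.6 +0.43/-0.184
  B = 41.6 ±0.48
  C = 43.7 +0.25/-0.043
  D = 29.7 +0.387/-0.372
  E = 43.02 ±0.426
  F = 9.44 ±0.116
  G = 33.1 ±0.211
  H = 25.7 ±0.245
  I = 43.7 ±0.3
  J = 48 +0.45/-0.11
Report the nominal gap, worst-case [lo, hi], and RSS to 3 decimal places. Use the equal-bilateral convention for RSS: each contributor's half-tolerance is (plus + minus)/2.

nominal=-31.480 wc=[-34.213,-28.431] rss=0.979

Stack each dimension's contribution:
  -A: nom -26.600 → Σnom=-26.600; wc +0.184/-0.430 → slack +0.184/-0.430; half-tol=0.307, Σhalf²=0.094249
  -B: nom -41.600 → Σnom=-68.200; wc +0.480/-0.480 → slack +0.664/-0.910; half-tol=0.480, Σhalf²=0.324649
  +C: nom +43.700 → Σnom=-24.500; wc +0.250/-0.043 → slack +0.914/-0.953; half-tol=0.146, Σhalf²=0.346111
  +D: nom +29.700 → Σnom=5.200; wc +0.387/-0.372 → slack +1.301/-1.325; half-tol=0.380, Σhalf²=0.490131
  -E: nom -43.020 → Σnom=-37.820; wc +0.426/-0.426 → slack +1.727/-1.751; half-tol=0.426, Σhalf²=0.671608
  +F: nom +9.440 → Σnom=-28.380; wc +0.116/-0.116 → slack +1.843/-1.867; half-tol=0.116, Σhalf²=0.685064
  -G: nom -33.100 → Σnom=-61.480; wc +0.211/-0.211 → slack +2.054/-2.078; half-tol=0.211, Σhalf²=0.729585
  +H: nom +25.700 → Σnom=-35.780; wc +0.245/-0.245 → slack +2.299/-2.323; half-tol=0.245, Σhalf²=0.789610
  -I: nom -43.700 → Σnom=-79.480; wc +0.300/-0.300 → slack +2.599/-2.623; half-tol=0.300, Σhalf²=0.879610
  +J: nom +48.000 → Σnom=-31.480; wc +0.450/-0.110 → slack +3.049/-2.733; half-tol=0.280, Σhalf²=0.958010
Nominal = -31.480. Worst-case = [-31.480 - 2.733, -31.480 + 3.049] = [-34.213, -28.431]. RSS = √0.958010 = 0.979.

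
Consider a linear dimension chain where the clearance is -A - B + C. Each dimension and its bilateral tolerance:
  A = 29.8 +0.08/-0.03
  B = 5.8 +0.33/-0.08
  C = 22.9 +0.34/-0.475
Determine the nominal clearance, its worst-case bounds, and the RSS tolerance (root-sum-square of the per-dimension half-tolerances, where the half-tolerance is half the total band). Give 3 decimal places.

Stack each dimension's contribution:
  -A: nom -29.800 → Σnom=-29.800; wc +0.030/-0.080 → slack +0.030/-0.080; half-tol=0.055, Σhalf²=0.003025
  -B: nom -5.800 → Σnom=-35.600; wc +0.080/-0.330 → slack +0.110/-0.410; half-tol=0.205, Σhalf²=0.045050
  +C: nom +22.900 → Σnom=-12.700; wc +0.340/-0.475 → slack +0.450/-0.885; half-tol=0.407, Σhalf²=0.211106
Nominal = -12.700. Worst-case = [-12.700 - 0.885, -12.700 + 0.450] = [-13.585, -12.250]. RSS = √0.211106 = 0.459.

nominal=-12.700 wc=[-13.585,-12.250] rss=0.459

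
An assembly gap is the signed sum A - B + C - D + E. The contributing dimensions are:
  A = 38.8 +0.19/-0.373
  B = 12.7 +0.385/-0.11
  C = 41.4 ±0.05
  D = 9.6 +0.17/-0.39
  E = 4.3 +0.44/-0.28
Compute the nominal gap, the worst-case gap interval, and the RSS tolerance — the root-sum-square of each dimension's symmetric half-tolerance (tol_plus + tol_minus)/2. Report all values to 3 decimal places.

nominal=62.200 wc=[60.942,63.380] rss=0.592

Stack each dimension's contribution:
  +A: nom +38.800 → Σnom=38.800; wc +0.190/-0.373 → slack +0.190/-0.373; half-tol=0.281, Σhalf²=0.079242
  -B: nom -12.700 → Σnom=26.100; wc +0.110/-0.385 → slack +0.300/-0.758; half-tol=0.247, Σhalf²=0.140498
  +C: nom +41.400 → Σnom=67.500; wc +0.050/-0.050 → slack +0.350/-0.808; half-tol=0.050, Σhalf²=0.142998
  -D: nom -9.600 → Σnom=57.900; wc +0.390/-0.170 → slack +0.740/-0.978; half-tol=0.280, Σhalf²=0.221398
  +E: nom +4.300 → Σnom=62.200; wc +0.440/-0.280 → slack +1.180/-1.258; half-tol=0.360, Σhalf²=0.350998
Nominal = 62.200. Worst-case = [62.200 - 1.258, 62.200 + 1.180] = [60.942, 63.380]. RSS = √0.350998 = 0.592.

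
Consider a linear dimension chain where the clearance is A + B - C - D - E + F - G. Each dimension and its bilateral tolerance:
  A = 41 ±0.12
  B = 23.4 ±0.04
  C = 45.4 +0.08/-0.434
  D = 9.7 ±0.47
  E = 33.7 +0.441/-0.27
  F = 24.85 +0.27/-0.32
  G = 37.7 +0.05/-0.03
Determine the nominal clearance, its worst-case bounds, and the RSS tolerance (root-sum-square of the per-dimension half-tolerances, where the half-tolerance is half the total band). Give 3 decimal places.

nominal=-37.250 wc=[-38.771,-35.616] rss=0.720

Stack each dimension's contribution:
  +A: nom +41.000 → Σnom=41.000; wc +0.120/-0.120 → slack +0.120/-0.120; half-tol=0.120, Σhalf²=0.014400
  +B: nom +23.400 → Σnom=64.400; wc +0.040/-0.040 → slack +0.160/-0.160; half-tol=0.040, Σhalf²=0.016000
  -C: nom -45.400 → Σnom=19.000; wc +0.434/-0.080 → slack +0.594/-0.240; half-tol=0.257, Σhalf²=0.082049
  -D: nom -9.700 → Σnom=9.300; wc +0.470/-0.470 → slack +1.064/-0.710; half-tol=0.470, Σhalf²=0.302949
  -E: nom -33.700 → Σnom=-24.400; wc +0.270/-0.441 → slack +1.334/-1.151; half-tol=0.356, Σhalf²=0.429329
  +F: nom +24.850 → Σnom=0.450; wc +0.270/-0.320 → slack +1.604/-1.471; half-tol=0.295, Σhalf²=0.516354
  -G: nom -37.700 → Σnom=-37.250; wc +0.030/-0.050 → slack +1.634/-1.521; half-tol=0.040, Σhalf²=0.517954
Nominal = -37.250. Worst-case = [-37.250 - 1.521, -37.250 + 1.634] = [-38.771, -35.616]. RSS = √0.517954 = 0.720.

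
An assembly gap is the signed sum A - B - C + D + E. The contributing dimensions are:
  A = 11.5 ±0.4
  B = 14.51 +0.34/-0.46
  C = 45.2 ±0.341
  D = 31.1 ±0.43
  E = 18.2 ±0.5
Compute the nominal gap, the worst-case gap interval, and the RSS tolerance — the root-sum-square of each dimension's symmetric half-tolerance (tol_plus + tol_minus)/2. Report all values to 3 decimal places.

Stack each dimension's contribution:
  +A: nom +11.500 → Σnom=11.500; wc +0.400/-0.400 → slack +0.400/-0.400; half-tol=0.400, Σhalf²=0.160000
  -B: nom -14.510 → Σnom=-3.010; wc +0.460/-0.340 → slack +0.860/-0.740; half-tol=0.400, Σhalf²=0.320000
  -C: nom -45.200 → Σnom=-48.210; wc +0.341/-0.341 → slack +1.201/-1.081; half-tol=0.341, Σhalf²=0.436281
  +D: nom +31.100 → Σnom=-17.110; wc +0.430/-0.430 → slack +1.631/-1.511; half-tol=0.430, Σhalf²=0.621181
  +E: nom +18.200 → Σnom=1.090; wc +0.500/-0.500 → slack +2.131/-2.011; half-tol=0.500, Σhalf²=0.871181
Nominal = 1.090. Worst-case = [1.090 - 2.011, 1.090 + 2.131] = [-0.921, 3.221]. RSS = √0.871181 = 0.933.

nominal=1.090 wc=[-0.921,3.221] rss=0.933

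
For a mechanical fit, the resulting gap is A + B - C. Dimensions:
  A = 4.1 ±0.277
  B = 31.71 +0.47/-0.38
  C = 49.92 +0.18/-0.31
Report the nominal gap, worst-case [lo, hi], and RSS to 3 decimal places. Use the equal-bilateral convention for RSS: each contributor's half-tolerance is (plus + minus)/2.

nominal=-14.110 wc=[-14.947,-13.053] rss=0.563

Stack each dimension's contribution:
  +A: nom +4.100 → Σnom=4.100; wc +0.277/-0.277 → slack +0.277/-0.277; half-tol=0.277, Σhalf²=0.076729
  +B: nom +31.710 → Σnom=35.810; wc +0.470/-0.380 → slack +0.747/-0.657; half-tol=0.425, Σhalf²=0.257354
  -C: nom -49.920 → Σnom=-14.110; wc +0.310/-0.180 → slack +1.057/-0.837; half-tol=0.245, Σhalf²=0.317379
Nominal = -14.110. Worst-case = [-14.110 - 0.837, -14.110 + 1.057] = [-14.947, -13.053]. RSS = √0.317379 = 0.563.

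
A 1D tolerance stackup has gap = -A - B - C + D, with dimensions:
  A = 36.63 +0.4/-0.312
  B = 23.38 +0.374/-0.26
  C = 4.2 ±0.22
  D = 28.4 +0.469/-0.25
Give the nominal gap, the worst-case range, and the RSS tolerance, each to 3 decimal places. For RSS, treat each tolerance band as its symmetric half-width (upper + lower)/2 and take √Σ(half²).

Stack each dimension's contribution:
  -A: nom -36.630 → Σnom=-36.630; wc +0.312/-0.400 → slack +0.312/-0.400; half-tol=0.356, Σhalf²=0.126736
  -B: nom -23.380 → Σnom=-60.010; wc +0.260/-0.374 → slack +0.572/-0.774; half-tol=0.317, Σhalf²=0.227225
  -C: nom -4.200 → Σnom=-64.210; wc +0.220/-0.220 → slack +0.792/-0.994; half-tol=0.220, Σhalf²=0.275625
  +D: nom +28.400 → Σnom=-35.810; wc +0.469/-0.250 → slack +1.261/-1.244; half-tol=0.359, Σhalf²=0.404865
Nominal = -35.810. Worst-case = [-35.810 - 1.244, -35.810 + 1.261] = [-37.054, -34.549]. RSS = √0.404865 = 0.636.

nominal=-35.810 wc=[-37.054,-34.549] rss=0.636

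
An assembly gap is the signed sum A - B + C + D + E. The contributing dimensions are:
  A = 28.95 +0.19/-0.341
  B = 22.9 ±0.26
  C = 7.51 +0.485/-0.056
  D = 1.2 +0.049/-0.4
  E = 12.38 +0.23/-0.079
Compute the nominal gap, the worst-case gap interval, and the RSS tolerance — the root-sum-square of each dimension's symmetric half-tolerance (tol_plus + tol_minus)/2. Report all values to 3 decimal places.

Stack each dimension's contribution:
  +A: nom +28.950 → Σnom=28.950; wc +0.190/-0.341 → slack +0.190/-0.341; half-tol=0.266, Σhalf²=0.070490
  -B: nom -22.900 → Σnom=6.050; wc +0.260/-0.260 → slack +0.450/-0.601; half-tol=0.260, Σhalf²=0.138090
  +C: nom +7.510 → Σnom=13.560; wc +0.485/-0.056 → slack +0.935/-0.657; half-tol=0.271, Σhalf²=0.211261
  +D: nom +1.200 → Σnom=14.760; wc +0.049/-0.400 → slack +0.984/-1.057; half-tol=0.225, Σhalf²=0.261661
  +E: nom +12.380 → Σnom=27.140; wc +0.230/-0.079 → slack +1.214/-1.136; half-tol=0.154, Σhalf²=0.285531
Nominal = 27.140. Worst-case = [27.140 - 1.136, 27.140 + 1.214] = [26.004, 28.354]. RSS = √0.285531 = 0.534.

nominal=27.140 wc=[26.004,28.354] rss=0.534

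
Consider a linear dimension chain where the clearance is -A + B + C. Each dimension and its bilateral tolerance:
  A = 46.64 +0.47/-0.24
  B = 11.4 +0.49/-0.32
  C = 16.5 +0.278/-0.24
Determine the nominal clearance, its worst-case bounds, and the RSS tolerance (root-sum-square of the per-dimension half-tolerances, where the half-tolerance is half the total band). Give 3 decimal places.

Stack each dimension's contribution:
  -A: nom -46.640 → Σnom=-46.640; wc +0.240/-0.470 → slack +0.240/-0.470; half-tol=0.355, Σhalf²=0.126025
  +B: nom +11.400 → Σnom=-35.240; wc +0.490/-0.320 → slack +0.730/-0.790; half-tol=0.405, Σhalf²=0.290050
  +C: nom +16.500 → Σnom=-18.740; wc +0.278/-0.240 → slack +1.008/-1.030; half-tol=0.259, Σhalf²=0.357131
Nominal = -18.740. Worst-case = [-18.740 - 1.030, -18.740 + 1.008] = [-19.770, -17.732]. RSS = √0.357131 = 0.598.

nominal=-18.740 wc=[-19.770,-17.732] rss=0.598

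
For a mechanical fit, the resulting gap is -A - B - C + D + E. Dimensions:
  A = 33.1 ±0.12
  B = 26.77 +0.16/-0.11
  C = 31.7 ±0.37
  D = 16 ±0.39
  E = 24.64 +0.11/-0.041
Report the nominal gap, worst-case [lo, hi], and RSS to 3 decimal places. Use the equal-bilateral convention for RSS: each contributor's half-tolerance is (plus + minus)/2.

Stack each dimension's contribution:
  -A: nom -33.100 → Σnom=-33.100; wc +0.120/-0.120 → slack +0.120/-0.120; half-tol=0.120, Σhalf²=0.014400
  -B: nom -26.770 → Σnom=-59.870; wc +0.110/-0.160 → slack +0.230/-0.280; half-tol=0.135, Σhalf²=0.032625
  -C: nom -31.700 → Σnom=-91.570; wc +0.370/-0.370 → slack +0.600/-0.650; half-tol=0.370, Σhalf²=0.169525
  +D: nom +16.000 → Σnom=-75.570; wc +0.390/-0.390 → slack +0.990/-1.040; half-tol=0.390, Σhalf²=0.321625
  +E: nom +24.640 → Σnom=-50.930; wc +0.110/-0.041 → slack +1.100/-1.081; half-tol=0.075, Σhalf²=0.327325
Nominal = -50.930. Worst-case = [-50.930 - 1.081, -50.930 + 1.100] = [-52.011, -49.830]. RSS = √0.327325 = 0.572.

nominal=-50.930 wc=[-52.011,-49.830] rss=0.572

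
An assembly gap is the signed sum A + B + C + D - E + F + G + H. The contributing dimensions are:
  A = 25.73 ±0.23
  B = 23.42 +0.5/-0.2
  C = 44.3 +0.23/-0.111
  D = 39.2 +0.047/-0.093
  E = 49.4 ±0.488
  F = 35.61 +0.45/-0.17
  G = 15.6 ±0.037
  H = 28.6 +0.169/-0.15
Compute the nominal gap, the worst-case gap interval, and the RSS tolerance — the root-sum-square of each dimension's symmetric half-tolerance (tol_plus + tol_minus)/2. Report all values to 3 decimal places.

nominal=163.060 wc=[161.581,165.211] rss=0.755

Stack each dimension's contribution:
  +A: nom +25.730 → Σnom=25.730; wc +0.230/-0.230 → slack +0.230/-0.230; half-tol=0.230, Σhalf²=0.052900
  +B: nom +23.420 → Σnom=49.150; wc +0.500/-0.200 → slack +0.730/-0.430; half-tol=0.350, Σhalf²=0.175400
  +C: nom +44.300 → Σnom=93.450; wc +0.230/-0.111 → slack +0.960/-0.541; half-tol=0.171, Σhalf²=0.204470
  +D: nom +39.200 → Σnom=132.650; wc +0.047/-0.093 → slack +1.007/-0.634; half-tol=0.070, Σhalf²=0.209370
  -E: nom -49.400 → Σnom=83.250; wc +0.488/-0.488 → slack +1.495/-1.122; half-tol=0.488, Σhalf²=0.447514
  +F: nom +35.610 → Σnom=118.860; wc +0.450/-0.170 → slack +1.945/-1.292; half-tol=0.310, Σhalf²=0.543614
  +G: nom +15.600 → Σnom=134.460; wc +0.037/-0.037 → slack +1.982/-1.329; half-tol=0.037, Σhalf²=0.544983
  +H: nom +28.600 → Σnom=163.060; wc +0.169/-0.150 → slack +2.151/-1.479; half-tol=0.160, Σhalf²=0.570423
Nominal = 163.060. Worst-case = [163.060 - 1.479, 163.060 + 2.151] = [161.581, 165.211]. RSS = √0.570423 = 0.755.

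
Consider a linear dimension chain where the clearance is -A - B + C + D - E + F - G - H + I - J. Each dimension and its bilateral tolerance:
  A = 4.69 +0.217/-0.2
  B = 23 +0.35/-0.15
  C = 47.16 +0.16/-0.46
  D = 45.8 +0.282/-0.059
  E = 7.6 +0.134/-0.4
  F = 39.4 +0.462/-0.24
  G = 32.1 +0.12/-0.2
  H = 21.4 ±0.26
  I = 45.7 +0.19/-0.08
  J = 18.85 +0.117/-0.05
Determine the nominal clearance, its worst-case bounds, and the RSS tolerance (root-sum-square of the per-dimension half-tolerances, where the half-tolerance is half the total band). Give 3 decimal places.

Stack each dimension's contribution:
  -A: nom -4.690 → Σnom=-4.690; wc +0.200/-0.217 → slack +0.200/-0.217; half-tol=0.209, Σhalf²=0.043472
  -B: nom -23.000 → Σnom=-27.690; wc +0.150/-0.350 → slack +0.350/-0.567; half-tol=0.250, Σhalf²=0.105972
  +C: nom +47.160 → Σnom=19.470; wc +0.160/-0.460 → slack +0.510/-1.027; half-tol=0.310, Σhalf²=0.202072
  +D: nom +45.800 → Σnom=65.270; wc +0.282/-0.059 → slack +0.792/-1.086; half-tol=0.170, Σhalf²=0.231143
  -E: nom -7.600 → Σnom=57.670; wc +0.400/-0.134 → slack +1.192/-1.220; half-tol=0.267, Σhalf²=0.302432
  +F: nom +39.400 → Σnom=97.070; wc +0.462/-0.240 → slack +1.654/-1.460; half-tol=0.351, Σhalf²=0.425633
  -G: nom -32.100 → Σnom=64.970; wc +0.200/-0.120 → slack +1.854/-1.580; half-tol=0.160, Σhalf²=0.451233
  -H: nom -21.400 → Σnom=43.570; wc +0.260/-0.260 → slack +2.114/-1.840; half-tol=0.260, Σhalf²=0.518833
  +I: nom +45.700 → Σnom=89.270; wc +0.190/-0.080 → slack +2.304/-1.920; half-tol=0.135, Σhalf²=0.537058
  -J: nom -18.850 → Σnom=70.420; wc +0.050/-0.117 → slack +2.354/-2.037; half-tol=0.084, Σhalf²=0.544030
Nominal = 70.420. Worst-case = [70.420 - 2.037, 70.420 + 2.354] = [68.383, 72.774]. RSS = √0.544030 = 0.738.

nominal=70.420 wc=[68.383,72.774] rss=0.738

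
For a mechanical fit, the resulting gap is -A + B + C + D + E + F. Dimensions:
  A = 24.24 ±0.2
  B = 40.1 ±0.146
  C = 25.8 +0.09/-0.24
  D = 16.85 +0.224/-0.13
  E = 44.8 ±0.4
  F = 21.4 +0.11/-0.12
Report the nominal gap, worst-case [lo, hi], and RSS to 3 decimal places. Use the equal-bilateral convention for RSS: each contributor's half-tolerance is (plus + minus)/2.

Stack each dimension's contribution:
  -A: nom -24.240 → Σnom=-24.240; wc +0.200/-0.200 → slack +0.200/-0.200; half-tol=0.200, Σhalf²=0.040000
  +B: nom +40.100 → Σnom=15.860; wc +0.146/-0.146 → slack +0.346/-0.346; half-tol=0.146, Σhalf²=0.061316
  +C: nom +25.800 → Σnom=41.660; wc +0.090/-0.240 → slack +0.436/-0.586; half-tol=0.165, Σhalf²=0.088541
  +D: nom +16.850 → Σnom=58.510; wc +0.224/-0.130 → slack +0.660/-0.716; half-tol=0.177, Σhalf²=0.119870
  +E: nom +44.800 → Σnom=103.310; wc +0.400/-0.400 → slack +1.060/-1.116; half-tol=0.400, Σhalf²=0.279870
  +F: nom +21.400 → Σnom=124.710; wc +0.110/-0.120 → slack +1.170/-1.236; half-tol=0.115, Σhalf²=0.293095
Nominal = 124.710. Worst-case = [124.710 - 1.236, 124.710 + 1.170] = [123.474, 125.880]. RSS = √0.293095 = 0.541.

nominal=124.710 wc=[123.474,125.880] rss=0.541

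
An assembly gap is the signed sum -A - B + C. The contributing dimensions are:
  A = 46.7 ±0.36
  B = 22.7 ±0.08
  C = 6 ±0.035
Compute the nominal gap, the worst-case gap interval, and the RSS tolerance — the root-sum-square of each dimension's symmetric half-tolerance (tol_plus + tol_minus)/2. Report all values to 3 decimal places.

nominal=-63.400 wc=[-63.875,-62.925] rss=0.370

Stack each dimension's contribution:
  -A: nom -46.700 → Σnom=-46.700; wc +0.360/-0.360 → slack +0.360/-0.360; half-tol=0.360, Σhalf²=0.129600
  -B: nom -22.700 → Σnom=-69.400; wc +0.080/-0.080 → slack +0.440/-0.440; half-tol=0.080, Σhalf²=0.136000
  +C: nom +6.000 → Σnom=-63.400; wc +0.035/-0.035 → slack +0.475/-0.475; half-tol=0.035, Σhalf²=0.137225
Nominal = -63.400. Worst-case = [-63.400 - 0.475, -63.400 + 0.475] = [-63.875, -62.925]. RSS = √0.137225 = 0.370.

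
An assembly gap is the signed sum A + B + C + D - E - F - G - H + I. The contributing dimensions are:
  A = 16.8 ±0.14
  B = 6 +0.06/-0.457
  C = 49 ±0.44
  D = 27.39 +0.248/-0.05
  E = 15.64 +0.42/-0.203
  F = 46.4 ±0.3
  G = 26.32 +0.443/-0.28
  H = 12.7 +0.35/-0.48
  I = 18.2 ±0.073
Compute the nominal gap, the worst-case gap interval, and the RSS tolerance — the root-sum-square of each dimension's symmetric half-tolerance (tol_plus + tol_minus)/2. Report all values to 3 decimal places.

Stack each dimension's contribution:
  +A: nom +16.800 → Σnom=16.800; wc +0.140/-0.140 → slack +0.140/-0.140; half-tol=0.140, Σhalf²=0.019600
  +B: nom +6.000 → Σnom=22.800; wc +0.060/-0.457 → slack +0.200/-0.597; half-tol=0.259, Σhalf²=0.086422
  +C: nom +49.000 → Σnom=71.800; wc +0.440/-0.440 → slack +0.640/-1.037; half-tol=0.440, Σhalf²=0.280022
  +D: nom +27.390 → Σnom=99.190; wc +0.248/-0.050 → slack +0.888/-1.087; half-tol=0.149, Σhalf²=0.302223
  -E: nom -15.640 → Σnom=83.550; wc +0.203/-0.420 → slack +1.091/-1.507; half-tol=0.311, Σhalf²=0.399256
  -F: nom -46.400 → Σnom=37.150; wc +0.300/-0.300 → slack +1.391/-1.807; half-tol=0.300, Σhalf²=0.489256
  -G: nom -26.320 → Σnom=10.830; wc +0.280/-0.443 → slack +1.671/-2.250; half-tol=0.362, Σhalf²=0.619938
  -H: nom -12.700 → Σnom=-1.870; wc +0.480/-0.350 → slack +2.151/-2.600; half-tol=0.415, Σhalf²=0.792163
  +I: nom +18.200 → Σnom=16.330; wc +0.073/-0.073 → slack +2.224/-2.673; half-tol=0.073, Σhalf²=0.797492
Nominal = 16.330. Worst-case = [16.330 - 2.673, 16.330 + 2.224] = [13.657, 18.554]. RSS = √0.797492 = 0.893.

nominal=16.330 wc=[13.657,18.554] rss=0.893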